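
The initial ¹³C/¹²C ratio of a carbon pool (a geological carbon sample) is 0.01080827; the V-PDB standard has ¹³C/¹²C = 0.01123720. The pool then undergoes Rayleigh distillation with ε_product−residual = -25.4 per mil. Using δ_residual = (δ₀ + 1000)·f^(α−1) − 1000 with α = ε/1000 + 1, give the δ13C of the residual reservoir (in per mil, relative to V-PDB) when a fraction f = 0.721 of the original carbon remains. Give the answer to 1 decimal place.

-30.1 per mil

δ₀ = (0.01080827/0.01123720 − 1)×1000 = (0.961829 − 1)×1000 = -38.171 per mil
α − 1 = ε/1000 = -0.0254
f^(α−1) = 0.721^(-0.0254) = 1.008343
δ_res = (-38.171 + 1000) × 1.008343 − 1000 = 969.854 − 1000 = -30.15 per mil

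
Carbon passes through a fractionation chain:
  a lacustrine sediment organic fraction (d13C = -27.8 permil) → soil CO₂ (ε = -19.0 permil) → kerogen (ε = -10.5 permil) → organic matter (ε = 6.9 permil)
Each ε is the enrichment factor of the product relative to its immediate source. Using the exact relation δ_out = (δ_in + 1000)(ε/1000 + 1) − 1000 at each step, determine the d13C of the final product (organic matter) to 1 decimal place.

-49.8 permil

step 1: δ = (-27.80 + 1000)·(-19.0/1000 + 1) − 1000 = -46.27 permil
step 2: δ = (-46.27 + 1000)·(-10.5/1000 + 1) − 1000 = -56.29 permil
step 3: δ = (-56.29 + 1000)·(6.9/1000 + 1) − 1000 = -49.77 permil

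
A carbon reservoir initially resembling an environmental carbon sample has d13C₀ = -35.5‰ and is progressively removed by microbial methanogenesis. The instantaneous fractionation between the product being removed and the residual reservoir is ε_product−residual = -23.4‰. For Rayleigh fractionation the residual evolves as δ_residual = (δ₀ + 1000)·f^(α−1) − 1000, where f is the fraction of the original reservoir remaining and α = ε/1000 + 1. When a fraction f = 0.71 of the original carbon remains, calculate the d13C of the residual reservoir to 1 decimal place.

Rayleigh residual: δ_res = (δ₀ + 1000)·f^(α−1) − 1000
α = ε/1000 + 1 = 0.97660, so α − 1 = -0.02340
f^(α−1) = 0.71^(-0.02340) = 1.008046
δ_res = (-35.5 + 1000) × 1.008046 − 1000 = 972.261 − 1000 = -27.74‰

-27.7‰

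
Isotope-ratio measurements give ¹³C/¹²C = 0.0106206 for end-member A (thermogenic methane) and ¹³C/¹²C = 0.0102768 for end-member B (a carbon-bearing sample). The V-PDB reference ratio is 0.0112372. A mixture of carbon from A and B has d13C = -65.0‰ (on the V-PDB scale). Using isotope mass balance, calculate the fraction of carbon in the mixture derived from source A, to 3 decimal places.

0.669

δ_A = (0.0106206/0.0112372 − 1)×1000 = (0.945129 − 1)×1000 = -54.871‰
δ_B = (0.0102768/0.0112372 − 1)×1000 = (0.914534 − 1)×1000 = -85.466‰
f_A = (δ_mix − δ_B)/(δ_A − δ_B) = (-65.0 − (-85.466))/(-54.871 − (-85.466))
f_A = 20.466 / 30.595 = 0.6689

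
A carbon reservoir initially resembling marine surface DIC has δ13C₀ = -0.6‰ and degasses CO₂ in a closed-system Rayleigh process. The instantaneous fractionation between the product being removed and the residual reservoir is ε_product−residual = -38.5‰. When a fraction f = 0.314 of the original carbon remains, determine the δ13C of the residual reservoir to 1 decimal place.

45.0‰

Rayleigh residual: δ_res = (δ₀ + 1000)·f^(α−1) − 1000
α = ε/1000 + 1 = 0.96150, so α − 1 = -0.03850
f^(α−1) = 0.314^(-0.03850) = 1.045606
δ_res = (-0.6 + 1000) × 1.045606 − 1000 = 1044.979 − 1000 = 44.98‰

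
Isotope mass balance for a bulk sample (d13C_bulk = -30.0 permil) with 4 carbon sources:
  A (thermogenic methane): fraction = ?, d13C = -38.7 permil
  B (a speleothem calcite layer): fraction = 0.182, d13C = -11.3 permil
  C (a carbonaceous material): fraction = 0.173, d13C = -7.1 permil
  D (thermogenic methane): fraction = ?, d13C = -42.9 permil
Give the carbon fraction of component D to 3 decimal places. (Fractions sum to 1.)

Let f_D and f_A be the unknown fractions; fractions sum to 1 so f_D + f_A = 0.645.
Mass balance: Σ fᵢ·δᵢ = δ_bulk ⇒ f_D·(-42.9) + f_A·(-38.7) = -30.0 − (-3.285) = -26.715
Substitute f_A = 0.645 − f_D:
f_D·(-42.9 − -38.7) = -26.715 − 0.645×(-38.7) = -1.754
f_D = -1.754 / -4.2 = 0.4175

0.418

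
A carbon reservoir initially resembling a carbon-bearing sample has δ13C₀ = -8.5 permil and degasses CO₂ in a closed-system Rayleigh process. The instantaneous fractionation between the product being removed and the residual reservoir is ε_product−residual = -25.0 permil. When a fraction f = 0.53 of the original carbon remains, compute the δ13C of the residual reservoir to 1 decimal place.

7.4 permil

Rayleigh residual: δ_res = (δ₀ + 1000)·f^(α−1) − 1000
α = ε/1000 + 1 = 0.97500, so α − 1 = -0.02500
f^(α−1) = 0.53^(-0.02500) = 1.015999
δ_res = (-8.5 + 1000) × 1.015999 − 1000 = 1007.363 − 1000 = 7.36 permil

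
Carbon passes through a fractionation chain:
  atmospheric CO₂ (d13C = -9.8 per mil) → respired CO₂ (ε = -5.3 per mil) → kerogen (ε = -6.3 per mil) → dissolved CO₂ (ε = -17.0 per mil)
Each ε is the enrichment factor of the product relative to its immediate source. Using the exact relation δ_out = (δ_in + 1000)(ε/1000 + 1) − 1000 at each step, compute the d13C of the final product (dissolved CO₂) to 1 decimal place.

step 1: δ = (-9.80 + 1000)·(-5.3/1000 + 1) − 1000 = -15.05 per mil
step 2: δ = (-15.05 + 1000)·(-6.3/1000 + 1) − 1000 = -21.25 per mil
step 3: δ = (-21.25 + 1000)·(-17.0/1000 + 1) − 1000 = -37.89 per mil

-37.9 per mil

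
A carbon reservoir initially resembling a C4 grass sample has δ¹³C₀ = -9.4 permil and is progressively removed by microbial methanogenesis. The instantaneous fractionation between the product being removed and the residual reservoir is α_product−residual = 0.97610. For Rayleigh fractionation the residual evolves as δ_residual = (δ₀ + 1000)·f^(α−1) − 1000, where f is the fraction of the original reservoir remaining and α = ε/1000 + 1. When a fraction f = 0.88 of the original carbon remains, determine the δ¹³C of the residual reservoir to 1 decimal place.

Rayleigh residual: δ_res = (δ₀ + 1000)·f^(α−1) − 1000
α − 1 = -0.02390
f^(α−1) = 0.88^(-0.02390) = 1.003060
δ_res = (-9.4 + 1000) × 1.003060 − 1000 = 993.631 − 1000 = -6.37 permil

-6.4 permil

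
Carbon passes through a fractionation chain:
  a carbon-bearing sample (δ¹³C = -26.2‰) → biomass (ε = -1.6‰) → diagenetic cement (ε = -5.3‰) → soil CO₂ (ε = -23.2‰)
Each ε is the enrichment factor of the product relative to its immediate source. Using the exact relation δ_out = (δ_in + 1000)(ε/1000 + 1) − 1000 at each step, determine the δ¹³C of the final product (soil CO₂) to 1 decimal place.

step 1: δ = (-26.20 + 1000)·(-1.6/1000 + 1) − 1000 = -27.76‰
step 2: δ = (-27.76 + 1000)·(-5.3/1000 + 1) − 1000 = -32.91‰
step 3: δ = (-32.91 + 1000)·(-23.2/1000 + 1) − 1000 = -55.35‰

-55.3‰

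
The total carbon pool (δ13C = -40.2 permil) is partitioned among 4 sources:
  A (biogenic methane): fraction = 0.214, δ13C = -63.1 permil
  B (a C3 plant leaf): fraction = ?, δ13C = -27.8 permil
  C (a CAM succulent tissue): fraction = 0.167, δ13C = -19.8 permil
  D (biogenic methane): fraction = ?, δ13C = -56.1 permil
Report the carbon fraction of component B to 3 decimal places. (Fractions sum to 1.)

0.401

Let f_B and f_D be the unknown fractions; fractions sum to 1 so f_B + f_D = 0.619.
Mass balance: Σ fᵢ·δᵢ = δ_bulk ⇒ f_B·(-27.8) + f_D·(-56.1) = -40.2 − (-16.810) = -23.390
Substitute f_D = 0.619 − f_B:
f_B·(-27.8 − -56.1) = -23.390 − 0.619×(-56.1) = 11.336
f_B = 11.336 / 28.3 = 0.4006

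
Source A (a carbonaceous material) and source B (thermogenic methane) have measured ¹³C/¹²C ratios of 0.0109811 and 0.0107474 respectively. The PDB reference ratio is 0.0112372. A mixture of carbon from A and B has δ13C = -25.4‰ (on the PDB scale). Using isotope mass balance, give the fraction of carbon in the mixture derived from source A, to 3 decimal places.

0.875

δ_A = (0.0109811/0.0112372 − 1)×1000 = (0.977210 − 1)×1000 = -22.790‰
δ_B = (0.0107474/0.0112372 − 1)×1000 = (0.956413 − 1)×1000 = -43.587‰
f_A = (δ_mix − δ_B)/(δ_A − δ_B) = (-25.4 − (-43.587))/(-22.790 − (-43.587))
f_A = 18.187 / 20.797 = 0.8745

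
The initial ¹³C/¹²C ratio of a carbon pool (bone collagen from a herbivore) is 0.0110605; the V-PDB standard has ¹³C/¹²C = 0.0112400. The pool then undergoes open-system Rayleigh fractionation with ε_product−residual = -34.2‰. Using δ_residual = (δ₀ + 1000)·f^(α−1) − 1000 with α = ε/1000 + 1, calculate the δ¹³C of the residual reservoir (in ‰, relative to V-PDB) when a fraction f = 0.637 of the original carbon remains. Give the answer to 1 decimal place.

δ₀ = (0.0110605/0.0112400 − 1)×1000 = (0.984030 − 1)×1000 = -15.970‰
α − 1 = ε/1000 = -0.0342
f^(α−1) = 0.637^(-0.0342) = 1.015543
δ_res = (-15.970 + 1000) × 1.015543 − 1000 = 999.325 − 1000 = -0.67‰

-0.7‰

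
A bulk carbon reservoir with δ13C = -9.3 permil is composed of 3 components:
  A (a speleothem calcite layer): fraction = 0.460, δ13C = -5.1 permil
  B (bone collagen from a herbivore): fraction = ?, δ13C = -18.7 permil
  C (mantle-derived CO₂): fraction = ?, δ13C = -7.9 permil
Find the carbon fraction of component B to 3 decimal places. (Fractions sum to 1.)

0.249

Let f_B and f_C be the unknown fractions; fractions sum to 1 so f_B + f_C = 0.540.
Mass balance: Σ fᵢ·δᵢ = δ_bulk ⇒ f_B·(-18.7) + f_C·(-7.9) = -9.3 − (-2.346) = -6.954
Substitute f_C = 0.540 − f_B:
f_B·(-18.7 − -7.9) = -6.954 − 0.540×(-7.9) = -2.688
f_B = -2.688 / -10.8 = 0.2489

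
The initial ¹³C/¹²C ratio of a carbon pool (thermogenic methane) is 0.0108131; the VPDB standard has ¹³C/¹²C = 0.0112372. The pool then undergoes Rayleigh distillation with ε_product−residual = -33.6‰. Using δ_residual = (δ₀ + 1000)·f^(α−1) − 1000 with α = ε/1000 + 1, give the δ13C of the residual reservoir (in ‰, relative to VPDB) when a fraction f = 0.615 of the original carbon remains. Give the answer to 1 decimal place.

δ₀ = (0.0108131/0.0112372 − 1)×1000 = (0.962259 − 1)×1000 = -37.741‰
α − 1 = ε/1000 = -0.0336
f^(α−1) = 0.615^(-0.0336) = 1.016468
δ_res = (-37.741 + 1000) × 1.016468 − 1000 = 978.106 − 1000 = -21.89‰

-21.9‰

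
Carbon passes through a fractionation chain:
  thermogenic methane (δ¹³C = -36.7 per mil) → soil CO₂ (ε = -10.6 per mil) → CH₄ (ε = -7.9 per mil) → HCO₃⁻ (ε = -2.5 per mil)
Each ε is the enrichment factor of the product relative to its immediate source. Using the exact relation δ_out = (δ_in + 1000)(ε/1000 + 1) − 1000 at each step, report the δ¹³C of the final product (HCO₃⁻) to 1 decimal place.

-56.8 per mil

step 1: δ = (-36.70 + 1000)·(-10.6/1000 + 1) − 1000 = -46.91 per mil
step 2: δ = (-46.91 + 1000)·(-7.9/1000 + 1) − 1000 = -54.44 per mil
step 3: δ = (-54.44 + 1000)·(-2.5/1000 + 1) − 1000 = -56.80 per mil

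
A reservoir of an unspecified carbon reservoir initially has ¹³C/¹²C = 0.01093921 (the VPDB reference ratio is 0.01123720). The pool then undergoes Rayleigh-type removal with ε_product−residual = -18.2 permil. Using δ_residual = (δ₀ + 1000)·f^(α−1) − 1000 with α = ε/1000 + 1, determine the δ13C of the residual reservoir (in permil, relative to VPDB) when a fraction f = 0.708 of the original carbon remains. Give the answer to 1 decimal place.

δ₀ = (0.01093921/0.01123720 − 1)×1000 = (0.973482 − 1)×1000 = -26.518 permil
α − 1 = ε/1000 = -0.0182
f^(α−1) = 0.708^(-0.0182) = 1.006304
δ_res = (-26.518 + 1000) × 1.006304 − 1000 = 979.619 − 1000 = -20.38 permil

-20.4 permil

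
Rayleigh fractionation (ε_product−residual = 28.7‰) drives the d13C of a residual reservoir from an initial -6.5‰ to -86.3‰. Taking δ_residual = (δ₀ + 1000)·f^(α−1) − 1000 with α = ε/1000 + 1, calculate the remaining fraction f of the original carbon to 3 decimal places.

α − 1 = ε/1000 = 0.0287
(δ_res + 1000)/(δ₀ + 1000) = (-86.3 + 1000)/(-6.5 + 1000) = 913.7/993.5 = 0.919678
f = 0.919678^(1/0.0287) = exp(ln(0.919678)/0.0287) = exp(-0.08373/0.0287)
f = exp(-2.9175) = 0.0541

0.054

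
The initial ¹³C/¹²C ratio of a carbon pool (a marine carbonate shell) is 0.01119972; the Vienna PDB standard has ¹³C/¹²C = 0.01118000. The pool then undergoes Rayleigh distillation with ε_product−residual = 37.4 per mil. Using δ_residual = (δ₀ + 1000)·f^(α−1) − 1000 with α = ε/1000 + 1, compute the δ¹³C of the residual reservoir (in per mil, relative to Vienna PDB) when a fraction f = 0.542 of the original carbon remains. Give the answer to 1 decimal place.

-20.9 per mil

δ₀ = (0.01119972/0.01118000 − 1)×1000 = (1.001764 − 1)×1000 = 1.764 per mil
α − 1 = ε/1000 = 0.0374
f^(α−1) = 0.542^(0.0374) = 0.977353
δ_res = (1.764 + 1000) × 0.977353 − 1000 = 979.077 − 1000 = -20.92 per mil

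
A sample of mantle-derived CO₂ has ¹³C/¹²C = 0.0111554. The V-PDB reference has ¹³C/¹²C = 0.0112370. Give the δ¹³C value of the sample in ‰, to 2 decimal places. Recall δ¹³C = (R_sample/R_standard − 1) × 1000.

-7.26‰

δ¹³C = (R_sample / R_standard − 1) × 1000
R_sample / R_standard = 0.0111554 / 0.0112370 = 0.992738
δ¹³C = (0.992738 − 1) × 1000 = -7.262‰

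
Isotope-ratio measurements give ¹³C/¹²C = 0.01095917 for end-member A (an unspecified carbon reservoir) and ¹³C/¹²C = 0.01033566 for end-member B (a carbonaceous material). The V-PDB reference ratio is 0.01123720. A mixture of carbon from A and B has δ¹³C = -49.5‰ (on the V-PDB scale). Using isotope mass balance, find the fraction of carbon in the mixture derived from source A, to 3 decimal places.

0.554

δ_A = (0.01095917/0.01123720 − 1)×1000 = (0.975258 − 1)×1000 = -24.742‰
δ_B = (0.01033566/0.01123720 − 1)×1000 = (0.919772 − 1)×1000 = -80.228‰
f_A = (δ_mix − δ_B)/(δ_A − δ_B) = (-49.5 − (-80.228))/(-24.742 − (-80.228))
f_A = 30.728 / 55.486 = 0.5538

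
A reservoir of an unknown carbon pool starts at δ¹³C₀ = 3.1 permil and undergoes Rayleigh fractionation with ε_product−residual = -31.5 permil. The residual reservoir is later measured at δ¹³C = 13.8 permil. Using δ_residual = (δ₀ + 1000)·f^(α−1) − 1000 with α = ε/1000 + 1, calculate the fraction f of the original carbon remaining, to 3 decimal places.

0.714

α − 1 = ε/1000 = -0.0315
(δ_res + 1000)/(δ₀ + 1000) = (13.8 + 1000)/(3.1 + 1000) = 1013.8/1003.1 = 1.010667
f = 1.010667^(1/-0.0315) = exp(ln(1.010667)/-0.0315) = exp(0.01061/-0.0315)
f = exp(-0.3368) = 0.7140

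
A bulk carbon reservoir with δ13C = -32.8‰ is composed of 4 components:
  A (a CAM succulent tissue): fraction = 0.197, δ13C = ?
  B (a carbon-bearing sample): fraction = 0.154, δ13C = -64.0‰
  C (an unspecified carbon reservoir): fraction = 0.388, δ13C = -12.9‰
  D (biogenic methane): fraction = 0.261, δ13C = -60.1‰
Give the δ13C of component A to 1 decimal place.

-11.4‰

Isotope mass balance: δ_bulk = Σ fᵢ·δᵢ.
-32.8 = 0.197×δ_A + 0.154×(-64.0) + 0.388×(-12.9) + 0.261×(-60.1)
0.197·δ_A = -32.8 − (-30.547) = -2.253
δ_A = -2.253 / 0.197 = -11.44‰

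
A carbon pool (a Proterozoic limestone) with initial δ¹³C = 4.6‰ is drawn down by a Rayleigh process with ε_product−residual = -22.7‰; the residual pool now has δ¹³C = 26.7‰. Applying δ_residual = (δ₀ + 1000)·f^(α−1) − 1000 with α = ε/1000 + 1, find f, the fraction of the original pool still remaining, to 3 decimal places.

α − 1 = ε/1000 = -0.0227
(δ_res + 1000)/(δ₀ + 1000) = (26.7 + 1000)/(4.6 + 1000) = 1026.7/1004.6 = 1.021999
f = 1.021999^(1/-0.0227) = exp(ln(1.021999)/-0.0227) = exp(0.02176/-0.0227)
f = exp(-0.9586) = 0.3834

0.383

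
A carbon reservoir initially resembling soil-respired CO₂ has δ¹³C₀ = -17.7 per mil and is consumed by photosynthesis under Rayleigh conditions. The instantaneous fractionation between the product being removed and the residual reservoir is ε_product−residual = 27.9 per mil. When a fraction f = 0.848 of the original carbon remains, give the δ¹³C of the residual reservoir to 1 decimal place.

Rayleigh residual: δ_res = (δ₀ + 1000)·f^(α−1) − 1000
α = ε/1000 + 1 = 1.02790, so α − 1 = 0.02790
f^(α−1) = 0.848^(0.02790) = 0.995411
δ_res = (-17.7 + 1000) × 0.995411 − 1000 = 977.792 − 1000 = -22.21 per mil

-22.2 per mil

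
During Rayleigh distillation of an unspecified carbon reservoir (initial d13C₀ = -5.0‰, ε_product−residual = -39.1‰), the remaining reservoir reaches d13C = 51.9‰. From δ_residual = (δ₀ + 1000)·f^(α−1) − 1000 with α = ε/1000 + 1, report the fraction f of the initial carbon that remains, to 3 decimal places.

α − 1 = ε/1000 = -0.0391
(δ_res + 1000)/(δ₀ + 1000) = (51.9 + 1000)/(-5.0 + 1000) = 1051.9/995.0 = 1.057186
f = 1.057186^(1/-0.0391) = exp(ln(1.057186)/-0.0391) = exp(0.05561/-0.0391)
f = exp(-1.4223) = 0.2412

0.241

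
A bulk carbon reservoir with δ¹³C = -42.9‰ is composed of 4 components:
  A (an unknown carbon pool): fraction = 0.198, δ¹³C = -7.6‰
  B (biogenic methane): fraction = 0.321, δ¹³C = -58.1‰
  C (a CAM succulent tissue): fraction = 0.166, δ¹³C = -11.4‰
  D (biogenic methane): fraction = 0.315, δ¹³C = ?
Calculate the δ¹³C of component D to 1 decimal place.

Isotope mass balance: δ_bulk = Σ fᵢ·δᵢ.
-42.9 = 0.198×(-7.6) + 0.321×(-58.1) + 0.166×(-11.4) + 0.315×δ_D
0.315·δ_D = -42.9 − (-22.047) = -20.853
δ_D = -20.853 / 0.315 = -66.20‰

-66.2‰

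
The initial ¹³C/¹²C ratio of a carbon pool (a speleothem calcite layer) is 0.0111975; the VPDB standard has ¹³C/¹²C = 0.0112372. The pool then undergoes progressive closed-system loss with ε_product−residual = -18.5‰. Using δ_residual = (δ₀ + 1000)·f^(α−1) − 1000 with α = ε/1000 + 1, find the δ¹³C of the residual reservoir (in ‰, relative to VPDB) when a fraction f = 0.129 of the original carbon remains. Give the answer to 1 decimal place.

δ₀ = (0.0111975/0.0112372 − 1)×1000 = (0.996467 − 1)×1000 = -3.533‰
α − 1 = ε/1000 = -0.0185
f^(α−1) = 0.129^(-0.0185) = 1.038614
δ_res = (-3.533 + 1000) × 1.038614 − 1000 = 1034.944 − 1000 = 34.94‰

34.9‰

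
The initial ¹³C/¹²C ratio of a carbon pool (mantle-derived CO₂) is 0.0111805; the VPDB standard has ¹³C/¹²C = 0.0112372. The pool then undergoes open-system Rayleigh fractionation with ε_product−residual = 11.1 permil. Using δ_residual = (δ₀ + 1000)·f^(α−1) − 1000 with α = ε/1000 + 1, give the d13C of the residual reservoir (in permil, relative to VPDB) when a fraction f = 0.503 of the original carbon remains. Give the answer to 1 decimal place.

δ₀ = (0.0111805/0.0112372 − 1)×1000 = (0.994954 − 1)×1000 = -5.046 permil
α − 1 = ε/1000 = 0.0111
f^(α−1) = 0.503^(0.0111) = 0.992401
δ_res = (-5.046 + 1000) × 0.992401 − 1000 = 987.394 − 1000 = -12.61 permil

-12.6 permil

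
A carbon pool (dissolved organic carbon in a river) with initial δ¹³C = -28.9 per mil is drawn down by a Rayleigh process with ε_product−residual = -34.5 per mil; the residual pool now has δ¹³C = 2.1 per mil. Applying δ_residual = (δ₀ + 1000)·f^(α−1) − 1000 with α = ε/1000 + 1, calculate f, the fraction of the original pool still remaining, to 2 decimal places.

α − 1 = ε/1000 = -0.0345
(δ_res + 1000)/(δ₀ + 1000) = (2.1 + 1000)/(-28.9 + 1000) = 1002.1/971.1 = 1.031923
f = 1.031923^(1/-0.0345) = exp(ln(1.031923)/-0.0345) = exp(0.03142/-0.0345)
f = exp(-0.9108) = 0.4022

0.40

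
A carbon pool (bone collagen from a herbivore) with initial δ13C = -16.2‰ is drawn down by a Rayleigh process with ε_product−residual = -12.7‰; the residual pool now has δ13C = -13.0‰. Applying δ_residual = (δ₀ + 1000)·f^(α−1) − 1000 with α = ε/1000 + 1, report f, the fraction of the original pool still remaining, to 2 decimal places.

0.77

α − 1 = ε/1000 = -0.0127
(δ_res + 1000)/(δ₀ + 1000) = (-13.0 + 1000)/(-16.2 + 1000) = 987.0/983.8 = 1.003253
f = 1.003253^(1/-0.0127) = exp(ln(1.003253)/-0.0127) = exp(0.00325/-0.0127)
f = exp(-0.2557) = 0.7744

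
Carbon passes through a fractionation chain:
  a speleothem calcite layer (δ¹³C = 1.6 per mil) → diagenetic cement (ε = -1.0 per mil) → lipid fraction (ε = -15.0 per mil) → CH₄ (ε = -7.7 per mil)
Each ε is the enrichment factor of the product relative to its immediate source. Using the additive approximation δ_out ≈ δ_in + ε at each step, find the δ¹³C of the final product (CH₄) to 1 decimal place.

-22.1 per mil

step 1: δ ≈ 1.6 + (-1.0) = 0.6 per mil
step 2: δ ≈ 0.6 + (-15.0) = -14.4 per mil
step 3: δ ≈ -14.4 + (-7.7) = -22.1 per mil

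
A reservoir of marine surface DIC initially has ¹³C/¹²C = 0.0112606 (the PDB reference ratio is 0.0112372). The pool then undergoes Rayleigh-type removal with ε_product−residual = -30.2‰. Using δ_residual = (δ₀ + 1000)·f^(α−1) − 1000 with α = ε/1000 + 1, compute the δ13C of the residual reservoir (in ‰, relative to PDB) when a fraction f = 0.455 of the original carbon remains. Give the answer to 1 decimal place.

26.2‰

δ₀ = (0.0112606/0.0112372 − 1)×1000 = (1.002082 − 1)×1000 = 2.082‰
α − 1 = ε/1000 = -0.0302
f^(α−1) = 0.455^(-0.0302) = 1.024066
δ_res = (2.082 + 1000) × 1.024066 − 1000 = 1026.199 − 1000 = 26.20‰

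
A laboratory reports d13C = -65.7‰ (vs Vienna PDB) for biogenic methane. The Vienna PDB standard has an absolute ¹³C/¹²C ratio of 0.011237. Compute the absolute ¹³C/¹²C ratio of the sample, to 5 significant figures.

R_sample = R_standard × (d13C/1000 + 1)
R_sample = 0.011237 × (-65.7/1000 + 1) = 0.011237 × 0.934300
R_sample = 0.0104987

0.010499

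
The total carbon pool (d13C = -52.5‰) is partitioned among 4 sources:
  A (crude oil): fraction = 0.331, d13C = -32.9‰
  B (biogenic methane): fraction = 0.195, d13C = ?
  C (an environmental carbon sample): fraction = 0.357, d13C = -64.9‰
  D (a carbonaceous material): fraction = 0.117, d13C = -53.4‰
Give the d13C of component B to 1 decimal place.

Isotope mass balance: δ_bulk = Σ fᵢ·δᵢ.
-52.5 = 0.331×(-32.9) + 0.195×δ_B + 0.357×(-64.9) + 0.117×(-53.4)
0.195·δ_B = -52.5 − (-40.307) = -12.193
δ_B = -12.193 / 0.195 = -62.53‰

-62.5‰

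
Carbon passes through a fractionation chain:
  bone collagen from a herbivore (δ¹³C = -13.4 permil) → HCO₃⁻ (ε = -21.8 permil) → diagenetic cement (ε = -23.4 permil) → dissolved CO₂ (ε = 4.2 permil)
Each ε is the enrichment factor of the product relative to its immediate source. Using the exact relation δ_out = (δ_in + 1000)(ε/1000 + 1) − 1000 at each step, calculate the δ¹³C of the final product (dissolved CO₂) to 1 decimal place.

-53.5 permil

step 1: δ = (-13.40 + 1000)·(-21.8/1000 + 1) − 1000 = -34.91 permil
step 2: δ = (-34.91 + 1000)·(-23.4/1000 + 1) − 1000 = -57.49 permil
step 3: δ = (-57.49 + 1000)·(4.2/1000 + 1) − 1000 = -53.53 permil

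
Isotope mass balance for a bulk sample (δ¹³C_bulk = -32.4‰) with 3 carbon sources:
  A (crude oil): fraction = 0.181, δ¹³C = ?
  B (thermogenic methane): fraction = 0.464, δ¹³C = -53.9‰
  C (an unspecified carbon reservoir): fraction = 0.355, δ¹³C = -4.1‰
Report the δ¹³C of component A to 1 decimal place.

-32.8‰

Isotope mass balance: δ_bulk = Σ fᵢ·δᵢ.
-32.4 = 0.181×δ_A + 0.464×(-53.9) + 0.355×(-4.1)
0.181·δ_A = -32.4 − (-26.465) = -5.935
δ_A = -5.935 / 0.181 = -32.79‰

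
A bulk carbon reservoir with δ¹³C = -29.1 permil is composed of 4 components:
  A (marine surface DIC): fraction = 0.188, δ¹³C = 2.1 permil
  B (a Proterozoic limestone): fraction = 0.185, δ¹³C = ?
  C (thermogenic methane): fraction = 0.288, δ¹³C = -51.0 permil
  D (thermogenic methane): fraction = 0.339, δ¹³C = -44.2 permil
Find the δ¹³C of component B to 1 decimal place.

1.0 permil

Isotope mass balance: δ_bulk = Σ fᵢ·δᵢ.
-29.1 = 0.188×(2.1) + 0.185×δ_B + 0.288×(-51.0) + 0.339×(-44.2)
0.185·δ_B = -29.1 − (-29.277) = 0.177
δ_B = 0.177 / 0.185 = 0.96 permil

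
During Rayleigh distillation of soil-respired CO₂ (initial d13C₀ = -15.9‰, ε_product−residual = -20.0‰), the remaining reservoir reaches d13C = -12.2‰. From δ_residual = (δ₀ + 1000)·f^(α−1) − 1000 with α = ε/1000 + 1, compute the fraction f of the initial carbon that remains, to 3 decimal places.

α − 1 = ε/1000 = -0.0200
(δ_res + 1000)/(δ₀ + 1000) = (-12.2 + 1000)/(-15.9 + 1000) = 987.8/984.1 = 1.003760
f = 1.003760^(1/-0.0200) = exp(ln(1.003760)/-0.0200) = exp(0.00375/-0.0200)
f = exp(-0.1876) = 0.8289

0.829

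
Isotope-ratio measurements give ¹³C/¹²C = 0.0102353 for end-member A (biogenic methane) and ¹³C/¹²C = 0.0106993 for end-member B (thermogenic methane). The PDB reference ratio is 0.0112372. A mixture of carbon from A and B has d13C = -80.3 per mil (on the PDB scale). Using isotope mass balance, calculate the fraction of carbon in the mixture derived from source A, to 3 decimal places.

δ_A = (0.0102353/0.0112372 − 1)×1000 = (0.910841 − 1)×1000 = -89.159 per mil
δ_B = (0.0106993/0.0112372 − 1)×1000 = (0.952132 − 1)×1000 = -47.868 per mil
f_A = (δ_mix − δ_B)/(δ_A − δ_B) = (-80.3 − (-47.868))/(-89.159 − (-47.868))
f_A = -32.432 / -41.291 = 0.7854

0.785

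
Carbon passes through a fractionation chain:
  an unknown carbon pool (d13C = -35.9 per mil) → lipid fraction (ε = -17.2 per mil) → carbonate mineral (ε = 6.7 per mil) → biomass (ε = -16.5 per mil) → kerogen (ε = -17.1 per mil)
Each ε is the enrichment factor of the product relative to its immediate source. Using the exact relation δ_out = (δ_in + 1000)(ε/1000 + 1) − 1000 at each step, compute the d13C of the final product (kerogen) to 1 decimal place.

-77.9 per mil

step 1: δ = (-35.90 + 1000)·(-17.2/1000 + 1) − 1000 = -52.48 per mil
step 2: δ = (-52.48 + 1000)·(6.7/1000 + 1) − 1000 = -46.13 per mil
step 3: δ = (-46.13 + 1000)·(-16.5/1000 + 1) − 1000 = -61.87 per mil
step 4: δ = (-61.87 + 1000)·(-17.1/1000 + 1) − 1000 = -77.91 per mil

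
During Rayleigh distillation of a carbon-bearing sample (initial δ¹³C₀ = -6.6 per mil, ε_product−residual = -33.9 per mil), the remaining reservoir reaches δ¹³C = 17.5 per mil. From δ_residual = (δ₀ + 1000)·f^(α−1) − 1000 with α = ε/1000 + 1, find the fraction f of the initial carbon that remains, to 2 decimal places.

α − 1 = ε/1000 = -0.0339
(δ_res + 1000)/(δ₀ + 1000) = (17.5 + 1000)/(-6.6 + 1000) = 1017.5/993.4 = 1.024260
f = 1.024260^(1/-0.0339) = exp(ln(1.024260)/-0.0339) = exp(0.02397/-0.0339)
f = exp(-0.7071) = 0.4931

0.49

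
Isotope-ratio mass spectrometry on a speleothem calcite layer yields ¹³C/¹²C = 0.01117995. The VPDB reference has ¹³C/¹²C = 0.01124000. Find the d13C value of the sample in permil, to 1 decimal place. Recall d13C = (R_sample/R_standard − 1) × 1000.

d13C = (R_sample / R_standard − 1) × 1000
R_sample / R_standard = 0.01117995 / 0.01124000 = 0.994657
d13C = (0.994657 − 1) × 1000 = -5.34 permil

-5.3 permil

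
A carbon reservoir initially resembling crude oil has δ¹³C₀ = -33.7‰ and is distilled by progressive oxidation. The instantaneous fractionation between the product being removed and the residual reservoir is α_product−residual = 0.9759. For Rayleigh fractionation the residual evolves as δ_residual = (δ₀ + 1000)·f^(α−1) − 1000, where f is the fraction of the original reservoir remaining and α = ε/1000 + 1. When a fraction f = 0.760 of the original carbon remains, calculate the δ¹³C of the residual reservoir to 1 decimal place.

Rayleigh residual: δ_res = (δ₀ + 1000)·f^(α−1) − 1000
α − 1 = -0.02410
f^(α−1) = 0.760^(-0.02410) = 1.006636
δ_res = (-33.7 + 1000) × 1.006636 − 1000 = 972.712 − 1000 = -27.29‰

-27.3‰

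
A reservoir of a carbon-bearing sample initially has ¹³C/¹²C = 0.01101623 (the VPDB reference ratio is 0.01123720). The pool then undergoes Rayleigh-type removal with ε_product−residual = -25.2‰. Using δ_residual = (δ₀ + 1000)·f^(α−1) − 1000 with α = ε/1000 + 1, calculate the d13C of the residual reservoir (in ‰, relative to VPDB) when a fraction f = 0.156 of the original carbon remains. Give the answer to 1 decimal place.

δ₀ = (0.01101623/0.01123720 − 1)×1000 = (0.980336 − 1)×1000 = -19.664‰
α − 1 = ε/1000 = -0.0252
f^(α−1) = 0.156^(-0.0252) = 1.047932
δ_res = (-19.664 + 1000) × 1.047932 − 1000 = 1027.326 − 1000 = 27.33‰

27.3‰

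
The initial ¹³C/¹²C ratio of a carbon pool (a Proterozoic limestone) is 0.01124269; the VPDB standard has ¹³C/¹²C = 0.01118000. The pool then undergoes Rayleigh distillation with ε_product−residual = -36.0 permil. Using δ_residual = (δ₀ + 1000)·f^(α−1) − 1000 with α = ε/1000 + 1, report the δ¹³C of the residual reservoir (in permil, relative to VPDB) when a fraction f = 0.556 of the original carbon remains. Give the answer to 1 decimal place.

27.1 permil

δ₀ = (0.01124269/0.01118000 − 1)×1000 = (1.005607 − 1)×1000 = 5.607 permil
α − 1 = ε/1000 = -0.0360
f^(α−1) = 0.556^(-0.0360) = 1.021356
δ_res = (5.607 + 1000) × 1.021356 − 1000 = 1027.083 − 1000 = 27.08 permil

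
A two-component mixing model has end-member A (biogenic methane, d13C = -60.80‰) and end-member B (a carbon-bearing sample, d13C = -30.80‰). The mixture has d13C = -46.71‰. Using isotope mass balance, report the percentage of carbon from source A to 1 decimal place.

δ_mix = f_A·δ_A + (1 − f_A)·δ_B  ⇒  f_A = (δ_mix − δ_B)/(δ_A − δ_B)
f_A = (-46.71 − (-30.80)) / (-60.80 − (-30.80))
f_A = -15.91 / -30.00 = 0.5303

53.0%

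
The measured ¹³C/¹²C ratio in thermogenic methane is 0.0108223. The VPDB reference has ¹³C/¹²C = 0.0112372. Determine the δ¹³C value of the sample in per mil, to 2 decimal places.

-36.92 per mil

δ¹³C = (R_sample / R_standard − 1) × 1000
R_sample / R_standard = 0.0108223 / 0.0112372 = 0.963078
δ¹³C = (0.963078 − 1) × 1000 = -36.922 per mil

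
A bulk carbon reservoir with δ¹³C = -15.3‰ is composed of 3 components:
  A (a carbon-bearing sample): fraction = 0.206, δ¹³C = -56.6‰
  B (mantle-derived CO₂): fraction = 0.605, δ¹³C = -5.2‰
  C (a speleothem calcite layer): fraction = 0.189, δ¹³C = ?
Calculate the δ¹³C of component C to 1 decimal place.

-2.6‰

Isotope mass balance: δ_bulk = Σ fᵢ·δᵢ.
-15.3 = 0.206×(-56.6) + 0.605×(-5.2) + 0.189×δ_C
0.189·δ_C = -15.3 − (-14.806) = -0.494
δ_C = -0.494 / 0.189 = -2.62‰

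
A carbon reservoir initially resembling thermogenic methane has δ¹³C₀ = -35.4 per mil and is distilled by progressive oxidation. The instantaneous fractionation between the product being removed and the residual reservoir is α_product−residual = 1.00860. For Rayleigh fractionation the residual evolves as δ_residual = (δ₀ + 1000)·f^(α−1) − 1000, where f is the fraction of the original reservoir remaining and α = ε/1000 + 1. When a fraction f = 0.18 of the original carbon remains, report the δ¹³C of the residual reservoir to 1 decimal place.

Rayleigh residual: δ_res = (δ₀ + 1000)·f^(α−1) − 1000
α − 1 = 0.00860
f^(α−1) = 0.18^(0.00860) = 0.985361
δ_res = (-35.4 + 1000) × 0.985361 − 1000 = 950.479 − 1000 = -49.52 per mil

-49.5 per mil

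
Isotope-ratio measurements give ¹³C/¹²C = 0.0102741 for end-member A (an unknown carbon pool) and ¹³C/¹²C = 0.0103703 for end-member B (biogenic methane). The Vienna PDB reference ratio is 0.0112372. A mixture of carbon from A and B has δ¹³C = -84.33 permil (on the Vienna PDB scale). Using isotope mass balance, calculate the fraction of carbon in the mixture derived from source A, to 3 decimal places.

0.839

δ_A = (0.0102741/0.0112372 − 1)×1000 = (0.914294 − 1)×1000 = -85.706 permil
δ_B = (0.0103703/0.0112372 − 1)×1000 = (0.922854 − 1)×1000 = -77.146 permil
f_A = (δ_mix − δ_B)/(δ_A − δ_B) = (-84.33 − (-77.146))/(-85.706 − (-77.146))
f_A = -7.184 / -8.561 = 0.8392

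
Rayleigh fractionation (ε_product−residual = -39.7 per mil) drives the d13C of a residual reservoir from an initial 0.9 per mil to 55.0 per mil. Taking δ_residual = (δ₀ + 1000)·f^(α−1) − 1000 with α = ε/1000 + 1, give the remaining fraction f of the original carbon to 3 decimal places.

α − 1 = ε/1000 = -0.0397
(δ_res + 1000)/(δ₀ + 1000) = (55.0 + 1000)/(0.9 + 1000) = 1055.0/1000.9 = 1.054051
f = 1.054051^(1/-0.0397) = exp(ln(1.054051)/-0.0397) = exp(0.05264/-0.0397)
f = exp(-1.3260) = 0.2655

0.266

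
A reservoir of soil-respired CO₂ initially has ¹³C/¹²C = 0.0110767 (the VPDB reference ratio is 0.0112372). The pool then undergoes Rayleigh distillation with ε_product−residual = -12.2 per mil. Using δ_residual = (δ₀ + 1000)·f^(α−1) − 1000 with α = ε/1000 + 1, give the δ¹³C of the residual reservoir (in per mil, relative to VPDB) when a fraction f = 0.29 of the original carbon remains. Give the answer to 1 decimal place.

0.7 per mil

δ₀ = (0.0110767/0.0112372 − 1)×1000 = (0.985717 − 1)×1000 = -14.283 per mil
α − 1 = ε/1000 = -0.0122
f^(α−1) = 0.29^(-0.0122) = 1.015217
δ_res = (-14.283 + 1000) × 1.015217 − 1000 = 1000.716 − 1000 = 0.72 per mil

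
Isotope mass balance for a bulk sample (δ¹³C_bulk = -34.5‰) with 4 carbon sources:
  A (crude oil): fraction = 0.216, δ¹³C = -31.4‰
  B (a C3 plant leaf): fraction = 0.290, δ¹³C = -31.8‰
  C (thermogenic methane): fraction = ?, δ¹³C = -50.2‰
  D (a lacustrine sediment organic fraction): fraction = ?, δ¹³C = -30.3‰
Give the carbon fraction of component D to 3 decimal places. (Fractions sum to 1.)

0.317

Let f_D and f_C be the unknown fractions; fractions sum to 1 so f_D + f_C = 0.494.
Mass balance: Σ fᵢ·δᵢ = δ_bulk ⇒ f_D·(-30.3) + f_C·(-50.2) = -34.5 − (-16.004) = -18.496
Substitute f_C = 0.494 − f_D:
f_D·(-30.3 − -50.2) = -18.496 − 0.494×(-50.2) = 6.303
f_D = 6.303 / 19.9 = 0.3167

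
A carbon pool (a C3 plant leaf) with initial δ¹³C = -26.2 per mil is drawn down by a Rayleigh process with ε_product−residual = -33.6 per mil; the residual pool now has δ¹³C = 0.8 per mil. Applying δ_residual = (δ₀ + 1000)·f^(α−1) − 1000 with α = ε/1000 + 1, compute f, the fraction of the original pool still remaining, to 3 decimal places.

0.443

α − 1 = ε/1000 = -0.0336
(δ_res + 1000)/(δ₀ + 1000) = (0.8 + 1000)/(-26.2 + 1000) = 1000.8/973.8 = 1.027726
f = 1.027726^(1/-0.0336) = exp(ln(1.027726)/-0.0336) = exp(0.02735/-0.0336)
f = exp(-0.8140) = 0.4431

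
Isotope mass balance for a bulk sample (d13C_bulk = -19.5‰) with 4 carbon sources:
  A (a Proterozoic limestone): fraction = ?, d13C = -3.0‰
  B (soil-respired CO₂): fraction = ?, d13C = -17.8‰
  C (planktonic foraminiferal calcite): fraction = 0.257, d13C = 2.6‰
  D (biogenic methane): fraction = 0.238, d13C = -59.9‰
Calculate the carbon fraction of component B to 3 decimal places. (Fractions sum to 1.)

0.297

Let f_B and f_A be the unknown fractions; fractions sum to 1 so f_B + f_A = 0.505.
Mass balance: Σ fᵢ·δᵢ = δ_bulk ⇒ f_B·(-17.8) + f_A·(-3.0) = -19.5 − (-13.588) = -5.912
Substitute f_A = 0.505 − f_B:
f_B·(-17.8 − -3.0) = -5.912 − 0.505×(-3.0) = -4.397
f_B = -4.397 / -14.8 = 0.2971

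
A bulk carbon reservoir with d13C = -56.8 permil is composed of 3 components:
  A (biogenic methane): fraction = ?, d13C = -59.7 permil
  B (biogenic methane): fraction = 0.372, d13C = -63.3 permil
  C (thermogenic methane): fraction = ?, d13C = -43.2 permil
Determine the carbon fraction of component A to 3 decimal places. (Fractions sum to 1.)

0.371

Let f_A and f_C be the unknown fractions; fractions sum to 1 so f_A + f_C = 0.628.
Mass balance: Σ fᵢ·δᵢ = δ_bulk ⇒ f_A·(-59.7) + f_C·(-43.2) = -56.8 − (-23.548) = -33.252
Substitute f_C = 0.628 − f_A:
f_A·(-59.7 − -43.2) = -33.252 − 0.628×(-43.2) = -6.123
f_A = -6.123 / -16.5 = 0.3711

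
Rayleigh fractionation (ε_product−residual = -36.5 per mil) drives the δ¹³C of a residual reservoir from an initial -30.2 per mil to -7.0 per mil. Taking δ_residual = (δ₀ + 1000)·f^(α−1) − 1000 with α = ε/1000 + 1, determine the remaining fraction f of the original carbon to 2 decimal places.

α − 1 = ε/1000 = -0.0365
(δ_res + 1000)/(δ₀ + 1000) = (-7.0 + 1000)/(-30.2 + 1000) = 993.0/969.8 = 1.023922
f = 1.023922^(1/-0.0365) = exp(ln(1.023922)/-0.0365) = exp(0.02364/-0.0365)
f = exp(-0.6477) = 0.5233

0.52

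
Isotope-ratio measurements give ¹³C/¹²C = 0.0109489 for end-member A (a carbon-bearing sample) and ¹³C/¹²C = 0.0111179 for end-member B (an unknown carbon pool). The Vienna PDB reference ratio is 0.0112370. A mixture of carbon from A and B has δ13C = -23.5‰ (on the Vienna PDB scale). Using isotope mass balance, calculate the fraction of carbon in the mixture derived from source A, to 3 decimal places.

0.858

δ_A = (0.0109489/0.0112370 − 1)×1000 = (0.974361 − 1)×1000 = -25.639‰
δ_B = (0.0111179/0.0112370 − 1)×1000 = (0.989401 − 1)×1000 = -10.599‰
f_A = (δ_mix − δ_B)/(δ_A − δ_B) = (-23.5 − (-10.599))/(-25.639 − (-10.599))
f_A = -12.901 / -15.040 = 0.8578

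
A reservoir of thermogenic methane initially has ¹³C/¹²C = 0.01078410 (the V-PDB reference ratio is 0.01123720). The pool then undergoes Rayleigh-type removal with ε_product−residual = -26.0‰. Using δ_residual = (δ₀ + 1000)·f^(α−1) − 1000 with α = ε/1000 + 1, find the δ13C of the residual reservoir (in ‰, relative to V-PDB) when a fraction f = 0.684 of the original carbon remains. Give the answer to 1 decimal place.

-30.8‰

δ₀ = (0.01078410/0.01123720 − 1)×1000 = (0.959679 − 1)×1000 = -40.321‰
α − 1 = ε/1000 = -0.0260
f^(α−1) = 0.684^(-0.0260) = 1.009924
δ_res = (-40.321 + 1000) × 1.009924 − 1000 = 969.202 − 1000 = -30.80‰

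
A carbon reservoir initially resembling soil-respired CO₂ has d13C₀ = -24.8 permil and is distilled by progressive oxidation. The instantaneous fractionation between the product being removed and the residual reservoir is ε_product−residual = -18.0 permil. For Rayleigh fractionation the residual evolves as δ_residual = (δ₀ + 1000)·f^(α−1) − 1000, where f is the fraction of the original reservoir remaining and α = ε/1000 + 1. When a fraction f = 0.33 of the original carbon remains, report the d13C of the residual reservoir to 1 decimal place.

-5.1 permil

Rayleigh residual: δ_res = (δ₀ + 1000)·f^(α−1) − 1000
α = ε/1000 + 1 = 0.98200, so α − 1 = -0.01800
f^(α−1) = 0.33^(-0.01800) = 1.020156
δ_res = (-24.8 + 1000) × 1.020156 − 1000 = 994.856 − 1000 = -5.14 permil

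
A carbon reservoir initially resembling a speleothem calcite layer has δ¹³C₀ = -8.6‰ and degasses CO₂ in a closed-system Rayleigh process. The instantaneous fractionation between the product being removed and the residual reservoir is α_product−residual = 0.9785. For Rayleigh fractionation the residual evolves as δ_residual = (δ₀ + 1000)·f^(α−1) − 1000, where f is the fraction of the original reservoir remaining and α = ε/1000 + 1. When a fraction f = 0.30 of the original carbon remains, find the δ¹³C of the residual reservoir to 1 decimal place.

17.4‰

Rayleigh residual: δ_res = (δ₀ + 1000)·f^(α−1) − 1000
α − 1 = -0.02150
f^(α−1) = 0.30^(-0.02150) = 1.026223
δ_res = (-8.6 + 1000) × 1.026223 − 1000 = 1017.398 − 1000 = 17.40‰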